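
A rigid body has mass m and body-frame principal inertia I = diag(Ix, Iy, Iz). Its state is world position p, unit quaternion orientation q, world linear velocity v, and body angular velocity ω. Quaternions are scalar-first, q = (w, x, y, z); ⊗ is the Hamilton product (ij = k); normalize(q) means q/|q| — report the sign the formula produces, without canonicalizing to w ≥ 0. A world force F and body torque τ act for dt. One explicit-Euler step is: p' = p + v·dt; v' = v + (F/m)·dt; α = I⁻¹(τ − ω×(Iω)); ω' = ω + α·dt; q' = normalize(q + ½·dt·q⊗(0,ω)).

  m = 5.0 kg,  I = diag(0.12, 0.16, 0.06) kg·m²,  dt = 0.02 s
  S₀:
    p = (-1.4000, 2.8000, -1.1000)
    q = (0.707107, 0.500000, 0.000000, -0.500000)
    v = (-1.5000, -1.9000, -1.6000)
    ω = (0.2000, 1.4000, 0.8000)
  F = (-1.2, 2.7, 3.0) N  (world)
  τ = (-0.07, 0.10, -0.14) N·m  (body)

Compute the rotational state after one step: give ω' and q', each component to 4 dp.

ω' = (0.2070, 1.4113, 0.7496)
q' = (0.7100, 0.5083, 0.0049, -0.4873)

angular accel α = (0.3500, 0.5650, -2.5200)
new body rate ω' = (0.2070, 1.4113, 0.7496)
q⊗(0,ω) = (0.3000000, 0.8414214, 0.4899498, 1.2656856)
q' = normalize(q + ½dt·q⊗(0,ω)) = (0.7100, 0.5083, 0.0049, -0.4873)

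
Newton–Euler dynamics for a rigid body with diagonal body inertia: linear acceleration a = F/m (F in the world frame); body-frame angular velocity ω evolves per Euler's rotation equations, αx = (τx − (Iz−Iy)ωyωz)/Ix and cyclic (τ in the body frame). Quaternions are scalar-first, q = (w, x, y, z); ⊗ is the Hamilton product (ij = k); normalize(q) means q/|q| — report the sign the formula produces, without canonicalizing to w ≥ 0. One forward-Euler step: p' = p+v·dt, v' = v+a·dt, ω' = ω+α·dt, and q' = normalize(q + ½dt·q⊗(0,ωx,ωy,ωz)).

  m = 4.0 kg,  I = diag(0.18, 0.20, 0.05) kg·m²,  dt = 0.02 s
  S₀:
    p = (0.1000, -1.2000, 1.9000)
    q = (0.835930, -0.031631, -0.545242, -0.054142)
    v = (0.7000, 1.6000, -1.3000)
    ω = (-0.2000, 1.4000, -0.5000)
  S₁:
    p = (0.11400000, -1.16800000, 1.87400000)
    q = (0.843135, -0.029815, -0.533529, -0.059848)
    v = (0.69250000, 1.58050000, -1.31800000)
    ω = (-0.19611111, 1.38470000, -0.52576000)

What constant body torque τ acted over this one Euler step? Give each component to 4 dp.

τ = (0.1400, -0.1400, -0.0700)

Δω = ω₁−ω₀ = (0.00388889, -0.01530000, -0.02576000)
I·α + gyro = (0.1400, -0.1400, -0.0700)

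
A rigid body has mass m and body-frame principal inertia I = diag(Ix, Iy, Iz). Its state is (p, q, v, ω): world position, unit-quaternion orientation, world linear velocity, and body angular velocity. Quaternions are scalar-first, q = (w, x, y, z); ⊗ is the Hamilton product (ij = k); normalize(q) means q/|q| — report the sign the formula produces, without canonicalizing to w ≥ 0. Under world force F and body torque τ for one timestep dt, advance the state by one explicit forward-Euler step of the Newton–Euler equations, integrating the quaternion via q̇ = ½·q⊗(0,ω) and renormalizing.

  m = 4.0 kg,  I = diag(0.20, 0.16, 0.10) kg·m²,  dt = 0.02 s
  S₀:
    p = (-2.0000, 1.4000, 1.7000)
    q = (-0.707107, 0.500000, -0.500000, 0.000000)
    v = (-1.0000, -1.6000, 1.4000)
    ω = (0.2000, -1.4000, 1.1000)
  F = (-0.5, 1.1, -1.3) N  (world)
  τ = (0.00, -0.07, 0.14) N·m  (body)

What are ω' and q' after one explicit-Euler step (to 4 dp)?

ω×(Iω) gyroscopic = (0.0924, 0.0220, 0.0112)
angular accel α = (-0.4620, -0.5750, 1.2880)
ω + α·dt = (0.1908, -1.4115, 1.1258)
2q̇ = q⊗(0,ω) = (-0.8000000, -0.6914214, 0.4399498, -1.3778177)
q' = normalize(q + ½dt·q⊗(0,ω)) = (-0.7150, 0.4930, -0.4955, -0.0138)

ω' = (0.1908, -1.4115, 1.1258)
q' = (-0.7150, 0.4930, -0.4955, -0.0138)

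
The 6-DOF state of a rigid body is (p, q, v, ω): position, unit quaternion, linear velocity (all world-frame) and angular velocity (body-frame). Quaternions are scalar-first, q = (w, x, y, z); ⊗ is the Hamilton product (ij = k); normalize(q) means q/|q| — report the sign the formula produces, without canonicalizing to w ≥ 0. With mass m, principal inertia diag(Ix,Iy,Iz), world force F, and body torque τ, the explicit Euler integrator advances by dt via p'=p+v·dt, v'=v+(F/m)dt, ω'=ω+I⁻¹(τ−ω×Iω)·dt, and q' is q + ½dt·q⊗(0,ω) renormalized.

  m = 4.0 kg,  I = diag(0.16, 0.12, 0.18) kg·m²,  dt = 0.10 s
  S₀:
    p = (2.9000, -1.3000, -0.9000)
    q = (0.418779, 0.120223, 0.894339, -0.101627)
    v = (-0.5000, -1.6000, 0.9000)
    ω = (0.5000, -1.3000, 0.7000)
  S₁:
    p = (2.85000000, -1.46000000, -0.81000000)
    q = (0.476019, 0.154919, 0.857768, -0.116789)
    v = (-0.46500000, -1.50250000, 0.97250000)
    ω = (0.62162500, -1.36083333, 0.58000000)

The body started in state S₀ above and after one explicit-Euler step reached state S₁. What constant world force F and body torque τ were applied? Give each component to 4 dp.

F = (1.4000, 3.9000, 2.9000)
τ = (0.1400, -0.0800, -0.1900)

Δv = v₁−v₀ = (0.03500000, 0.09750000, 0.07250000)
applied force F = (1.4000, 3.9000, 2.9000)
Δω = ω₁−ω₀ = (0.12162500, -0.06083333, -0.12000000)
τ = I·(Δω/dt) + ω₀×(Iω₀) = (0.1400, -0.0800, -0.1900)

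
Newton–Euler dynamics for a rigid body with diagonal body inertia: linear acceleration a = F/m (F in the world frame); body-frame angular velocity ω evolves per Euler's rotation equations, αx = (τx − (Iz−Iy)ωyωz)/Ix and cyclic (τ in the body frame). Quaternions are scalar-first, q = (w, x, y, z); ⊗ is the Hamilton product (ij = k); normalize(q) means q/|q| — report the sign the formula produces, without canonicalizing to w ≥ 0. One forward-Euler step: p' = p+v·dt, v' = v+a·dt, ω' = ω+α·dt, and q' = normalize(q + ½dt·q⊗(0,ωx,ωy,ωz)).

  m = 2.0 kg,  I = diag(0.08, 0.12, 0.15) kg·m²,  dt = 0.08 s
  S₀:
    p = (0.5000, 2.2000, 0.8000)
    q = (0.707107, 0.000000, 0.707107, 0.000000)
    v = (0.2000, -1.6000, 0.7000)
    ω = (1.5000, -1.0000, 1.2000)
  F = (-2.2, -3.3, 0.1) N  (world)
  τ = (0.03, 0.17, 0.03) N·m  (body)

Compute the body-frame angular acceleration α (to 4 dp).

α = (0.8250, 2.4667, 0.6000)

ω×(Iω) gyroscopic = (-0.0360, -0.1260, -0.0600)
angular accel α = (0.8250, 2.4667, 0.6000)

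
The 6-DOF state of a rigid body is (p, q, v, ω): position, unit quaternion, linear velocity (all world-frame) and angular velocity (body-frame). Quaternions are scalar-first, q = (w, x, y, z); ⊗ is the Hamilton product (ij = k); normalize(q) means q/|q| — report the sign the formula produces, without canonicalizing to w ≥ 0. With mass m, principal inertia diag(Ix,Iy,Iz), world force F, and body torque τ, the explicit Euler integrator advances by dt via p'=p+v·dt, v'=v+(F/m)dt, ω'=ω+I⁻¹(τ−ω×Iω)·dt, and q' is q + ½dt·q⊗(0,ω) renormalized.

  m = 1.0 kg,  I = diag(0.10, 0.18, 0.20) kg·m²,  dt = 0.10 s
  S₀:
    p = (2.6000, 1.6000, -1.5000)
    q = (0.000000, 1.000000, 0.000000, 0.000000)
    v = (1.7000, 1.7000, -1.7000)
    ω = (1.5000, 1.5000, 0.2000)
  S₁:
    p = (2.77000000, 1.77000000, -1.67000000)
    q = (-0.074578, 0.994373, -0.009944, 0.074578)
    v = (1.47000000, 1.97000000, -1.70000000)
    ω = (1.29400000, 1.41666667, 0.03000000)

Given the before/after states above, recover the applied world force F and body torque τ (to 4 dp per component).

F = (-2.3000, 2.7000, 0.0000)
τ = (-0.2000, -0.1800, -0.1600)

Δv = v₁−v₀ = (-0.23000000, 0.27000000, 0.00000000)
m·(v₁−v₀)/dt = (-2.3000, 2.7000, 0.0000)
rate change Δω = (-0.20600000, -0.08333333, -0.17000000)
applied torque τ = (-0.2000, -0.1800, -0.1600)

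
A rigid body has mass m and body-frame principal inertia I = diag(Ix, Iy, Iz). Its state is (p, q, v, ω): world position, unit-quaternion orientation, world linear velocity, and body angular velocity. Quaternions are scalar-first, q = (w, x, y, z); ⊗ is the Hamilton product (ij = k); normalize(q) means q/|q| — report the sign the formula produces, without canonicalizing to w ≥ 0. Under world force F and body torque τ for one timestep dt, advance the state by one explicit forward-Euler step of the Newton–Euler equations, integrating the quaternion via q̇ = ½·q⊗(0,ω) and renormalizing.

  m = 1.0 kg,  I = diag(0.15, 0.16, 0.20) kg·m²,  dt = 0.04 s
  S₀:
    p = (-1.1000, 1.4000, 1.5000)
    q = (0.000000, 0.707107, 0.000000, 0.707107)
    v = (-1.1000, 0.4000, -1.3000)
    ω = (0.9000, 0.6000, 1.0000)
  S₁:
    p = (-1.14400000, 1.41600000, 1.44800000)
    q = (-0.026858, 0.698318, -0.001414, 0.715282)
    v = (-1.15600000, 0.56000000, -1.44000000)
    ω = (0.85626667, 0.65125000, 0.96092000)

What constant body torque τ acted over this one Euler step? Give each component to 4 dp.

τ = (-0.1400, 0.1600, -0.1900)

ω₁ − ω₀ = (-0.04373333, 0.05125000, -0.03908000)
τ = I·(Δω/dt) + ω₀×(Iω₀) = (-0.1400, 0.1600, -0.1900)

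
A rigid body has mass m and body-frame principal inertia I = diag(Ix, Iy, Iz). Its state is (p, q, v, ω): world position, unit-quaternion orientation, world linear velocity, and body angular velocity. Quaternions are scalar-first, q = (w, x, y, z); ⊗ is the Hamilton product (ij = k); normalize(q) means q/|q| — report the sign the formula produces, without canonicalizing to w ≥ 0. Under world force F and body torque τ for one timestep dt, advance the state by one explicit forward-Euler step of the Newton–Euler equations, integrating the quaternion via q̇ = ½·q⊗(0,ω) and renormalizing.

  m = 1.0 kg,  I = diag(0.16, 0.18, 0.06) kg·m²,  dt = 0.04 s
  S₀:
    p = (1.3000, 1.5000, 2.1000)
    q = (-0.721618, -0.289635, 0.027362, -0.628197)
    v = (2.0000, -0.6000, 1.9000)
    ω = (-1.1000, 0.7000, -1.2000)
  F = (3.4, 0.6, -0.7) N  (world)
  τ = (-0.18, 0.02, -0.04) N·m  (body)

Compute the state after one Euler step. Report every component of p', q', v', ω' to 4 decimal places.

p' = (1.3800, 1.4760, 2.1760)
q' = (-0.7430, -0.2655, 0.0241, -0.6139)
v' = (2.1360, -0.5760, 1.8720)
ω' = (-1.1702, 0.6751, -1.2164)

a = (3.4000, 0.6000, -0.7000)
p + v·dt = (1.3800, 1.4760, 2.1760)
v' = v + a·dt = (2.1360, -0.5760, 1.8720)
ω×(Iω) gyroscopic = (0.1008, 0.1320, -0.0154)
angular accel α = (-1.7550, -0.6222, -0.4100)
new body rate ω' = (-1.1702, 0.6751, -1.2164)
q⊗(0,ω) = (-1.0915883, 1.2006833, -0.1616779, 0.6932953)
q' = normalize(q + ½dt·q⊗(0,ω)) = (-0.7430, -0.2655, 0.0241, -0.6139)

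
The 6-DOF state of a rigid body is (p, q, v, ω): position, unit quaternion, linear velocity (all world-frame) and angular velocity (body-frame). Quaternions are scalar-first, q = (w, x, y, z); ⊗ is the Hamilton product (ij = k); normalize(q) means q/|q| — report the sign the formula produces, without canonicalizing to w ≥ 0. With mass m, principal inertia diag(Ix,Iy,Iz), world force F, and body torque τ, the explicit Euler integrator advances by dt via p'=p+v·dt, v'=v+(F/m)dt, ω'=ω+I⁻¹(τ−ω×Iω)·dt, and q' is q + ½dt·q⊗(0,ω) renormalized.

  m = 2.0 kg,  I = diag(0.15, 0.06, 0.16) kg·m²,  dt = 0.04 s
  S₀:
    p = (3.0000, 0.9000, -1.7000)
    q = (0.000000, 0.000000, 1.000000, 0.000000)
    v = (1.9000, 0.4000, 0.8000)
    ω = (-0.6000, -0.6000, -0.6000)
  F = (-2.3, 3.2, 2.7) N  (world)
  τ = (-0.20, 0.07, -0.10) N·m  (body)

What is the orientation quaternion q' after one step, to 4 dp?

q' = (0.0120, -0.0120, 0.9998, 0.0120)

Hamilton product q⊗(0,ω) = (0.6000000, -0.6000000, 0.0000000, 0.6000000)
q' = normalize(q + ½dt·q⊗(0,ω)) = (0.0120, -0.0120, 0.9998, 0.0120)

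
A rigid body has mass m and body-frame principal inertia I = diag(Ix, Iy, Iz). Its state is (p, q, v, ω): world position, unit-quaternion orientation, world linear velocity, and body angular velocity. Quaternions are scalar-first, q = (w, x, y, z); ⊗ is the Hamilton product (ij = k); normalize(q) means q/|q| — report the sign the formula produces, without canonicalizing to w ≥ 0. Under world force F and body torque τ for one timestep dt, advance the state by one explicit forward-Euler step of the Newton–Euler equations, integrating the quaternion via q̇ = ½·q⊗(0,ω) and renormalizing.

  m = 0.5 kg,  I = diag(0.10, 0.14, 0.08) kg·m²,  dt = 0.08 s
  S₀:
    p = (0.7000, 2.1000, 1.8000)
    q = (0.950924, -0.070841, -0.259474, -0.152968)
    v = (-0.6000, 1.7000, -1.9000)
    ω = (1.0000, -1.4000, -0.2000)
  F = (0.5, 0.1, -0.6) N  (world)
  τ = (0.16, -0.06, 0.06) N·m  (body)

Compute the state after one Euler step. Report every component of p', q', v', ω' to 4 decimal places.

p' = (0.6520, 2.2360, 1.6480)
q' = (0.9358, -0.0392, -0.3186, -0.1459)
v' = (-0.5200, 1.7160, -1.9960)
ω' = (1.1414, -1.4320, -0.0840)

(τ − ω×Iω)/I = (1.7680, -0.4000, 1.4500)
ω' = ω + α·dt = (1.1414, -1.4320, -0.0840)
Hamilton product q⊗(0,ω) = (-0.3230162, 0.7886636, -1.4984298, 0.1684666)
q' = normalize(q + ½dt·q⊗(0,ω)) = (0.9358, -0.0392, -0.3186, -0.1459)
linear accel F/m = (1.0000, 0.2000, -1.2000)
p + v·dt = (0.6520, 2.2360, 1.6480)
new velocity v' = (-0.5200, 1.7160, -1.9960)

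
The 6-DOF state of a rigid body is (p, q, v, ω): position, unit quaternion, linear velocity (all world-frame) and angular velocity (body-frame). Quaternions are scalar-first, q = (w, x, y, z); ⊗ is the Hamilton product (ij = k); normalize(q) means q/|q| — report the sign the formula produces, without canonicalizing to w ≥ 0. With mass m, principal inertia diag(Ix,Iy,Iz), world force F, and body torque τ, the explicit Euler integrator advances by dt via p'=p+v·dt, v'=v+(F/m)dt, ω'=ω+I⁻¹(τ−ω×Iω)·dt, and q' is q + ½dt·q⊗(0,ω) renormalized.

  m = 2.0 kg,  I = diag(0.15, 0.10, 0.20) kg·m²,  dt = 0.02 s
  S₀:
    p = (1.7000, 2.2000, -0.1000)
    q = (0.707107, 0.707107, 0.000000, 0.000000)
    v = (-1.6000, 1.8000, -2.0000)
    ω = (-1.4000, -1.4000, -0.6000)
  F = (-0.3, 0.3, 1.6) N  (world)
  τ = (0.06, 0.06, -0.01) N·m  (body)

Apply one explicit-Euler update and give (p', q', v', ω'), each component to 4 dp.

p' = (1.6680, 2.2360, -0.1400)
q' = (0.7169, 0.6971, -0.0057, -0.0141)
v' = (-1.6030, 1.8030, -1.9840)
ω' = (-1.4032, -1.3796, -0.5912)

p + v·dt = (1.6680, 2.2360, -0.1400)
v' = v + a·dt = (-1.6030, 1.8030, -1.9840)
ω×(Iω) gyroscopic = (0.0840, -0.0420, -0.0980)
angular accel α = (-0.1600, 1.0200, 0.4400)
ω + α·dt = (-1.4032, -1.3796, -0.5912)
2q̇ = q⊗(0,ω) = (0.9899498, -0.9899498, -0.5656856, -1.4142140)
q + ½dt·q⊗(0,ω), renormalized = (0.7169, 0.6971, -0.0057, -0.0141)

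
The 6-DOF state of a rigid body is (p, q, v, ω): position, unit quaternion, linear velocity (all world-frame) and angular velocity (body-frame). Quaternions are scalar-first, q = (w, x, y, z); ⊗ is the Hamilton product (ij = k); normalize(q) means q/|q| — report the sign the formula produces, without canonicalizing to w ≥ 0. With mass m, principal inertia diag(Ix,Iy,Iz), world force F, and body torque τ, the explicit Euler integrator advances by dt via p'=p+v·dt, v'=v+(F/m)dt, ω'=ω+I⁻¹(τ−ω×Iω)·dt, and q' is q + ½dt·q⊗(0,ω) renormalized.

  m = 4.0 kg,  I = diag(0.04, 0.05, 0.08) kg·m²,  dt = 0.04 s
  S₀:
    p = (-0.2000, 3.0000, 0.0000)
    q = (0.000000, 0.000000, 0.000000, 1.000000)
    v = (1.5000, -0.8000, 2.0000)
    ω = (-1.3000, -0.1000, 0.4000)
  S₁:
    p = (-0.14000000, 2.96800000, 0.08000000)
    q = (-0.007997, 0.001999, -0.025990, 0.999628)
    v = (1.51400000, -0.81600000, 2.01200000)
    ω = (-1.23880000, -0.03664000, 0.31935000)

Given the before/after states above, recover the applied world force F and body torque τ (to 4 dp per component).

Δv = v₁−v₀ = (0.01400000, -0.01600000, 0.01200000)
m·(v₁−v₀)/dt = (1.4000, -1.6000, 1.2000)
Δω = ω₁−ω₀ = (0.06120000, 0.06336000, -0.08065000)
τ = I·(Δω/dt) + ω₀×(Iω₀) = (0.0600, 0.1000, -0.1600)

F = (1.4000, -1.6000, 1.2000)
τ = (0.0600, 0.1000, -0.1600)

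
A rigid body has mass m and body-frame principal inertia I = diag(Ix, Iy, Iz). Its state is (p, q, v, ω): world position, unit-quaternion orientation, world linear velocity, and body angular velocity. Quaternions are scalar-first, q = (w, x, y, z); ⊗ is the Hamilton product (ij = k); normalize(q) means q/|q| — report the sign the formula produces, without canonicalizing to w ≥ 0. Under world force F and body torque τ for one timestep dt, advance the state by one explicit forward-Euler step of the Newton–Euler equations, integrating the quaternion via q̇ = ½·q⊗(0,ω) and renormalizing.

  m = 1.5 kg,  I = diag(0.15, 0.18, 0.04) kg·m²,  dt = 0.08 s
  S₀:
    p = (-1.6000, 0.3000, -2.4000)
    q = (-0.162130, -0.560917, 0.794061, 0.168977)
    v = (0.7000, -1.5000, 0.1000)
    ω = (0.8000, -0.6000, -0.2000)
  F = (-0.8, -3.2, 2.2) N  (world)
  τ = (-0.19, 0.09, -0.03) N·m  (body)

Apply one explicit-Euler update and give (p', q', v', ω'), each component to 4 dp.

p' = (-1.5440, 0.1800, -2.3920)
q' = (-0.1237, -0.5679, 0.7982, 0.1582)
v' = (0.6573, -1.6707, 0.2173)
ω' = (0.7076, -0.5522, -0.2312)

(τ − ω×Iω)/I = (-1.1547, 0.5978, -0.3900)
ω + α·dt = (0.7076, -0.5522, -0.2312)
2q̇ = q⊗(0,ω) = (0.9589656, -0.1871300, 0.1202762, -0.2662726)
updated quaternion q' = (-0.1237, -0.5679, 0.7982, 0.1582)
p' = p + v·dt = (-1.5440, 0.1800, -2.3920)
v + (F/m)dt = (0.6573, -1.6707, 0.2173)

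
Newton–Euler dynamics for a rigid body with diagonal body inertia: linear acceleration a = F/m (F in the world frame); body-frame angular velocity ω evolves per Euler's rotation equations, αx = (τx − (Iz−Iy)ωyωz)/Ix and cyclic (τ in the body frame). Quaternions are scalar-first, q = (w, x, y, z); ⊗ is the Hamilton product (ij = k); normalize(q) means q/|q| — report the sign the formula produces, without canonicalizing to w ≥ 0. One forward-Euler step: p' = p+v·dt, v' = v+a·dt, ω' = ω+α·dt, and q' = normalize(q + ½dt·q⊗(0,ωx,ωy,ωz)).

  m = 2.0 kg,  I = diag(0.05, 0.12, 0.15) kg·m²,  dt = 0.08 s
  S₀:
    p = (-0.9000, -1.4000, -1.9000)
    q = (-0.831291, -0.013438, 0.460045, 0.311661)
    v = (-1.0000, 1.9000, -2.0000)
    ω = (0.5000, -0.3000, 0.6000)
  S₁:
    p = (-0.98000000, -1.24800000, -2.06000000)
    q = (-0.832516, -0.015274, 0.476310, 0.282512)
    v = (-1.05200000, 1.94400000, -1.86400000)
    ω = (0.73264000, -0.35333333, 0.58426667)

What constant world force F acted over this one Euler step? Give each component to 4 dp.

F = (-1.3000, 1.1000, 3.4000)

velocity change Δv = (-0.05200000, 0.04400000, 0.13600000)
F = m·Δv/dt = (-1.3000, 1.1000, 3.4000)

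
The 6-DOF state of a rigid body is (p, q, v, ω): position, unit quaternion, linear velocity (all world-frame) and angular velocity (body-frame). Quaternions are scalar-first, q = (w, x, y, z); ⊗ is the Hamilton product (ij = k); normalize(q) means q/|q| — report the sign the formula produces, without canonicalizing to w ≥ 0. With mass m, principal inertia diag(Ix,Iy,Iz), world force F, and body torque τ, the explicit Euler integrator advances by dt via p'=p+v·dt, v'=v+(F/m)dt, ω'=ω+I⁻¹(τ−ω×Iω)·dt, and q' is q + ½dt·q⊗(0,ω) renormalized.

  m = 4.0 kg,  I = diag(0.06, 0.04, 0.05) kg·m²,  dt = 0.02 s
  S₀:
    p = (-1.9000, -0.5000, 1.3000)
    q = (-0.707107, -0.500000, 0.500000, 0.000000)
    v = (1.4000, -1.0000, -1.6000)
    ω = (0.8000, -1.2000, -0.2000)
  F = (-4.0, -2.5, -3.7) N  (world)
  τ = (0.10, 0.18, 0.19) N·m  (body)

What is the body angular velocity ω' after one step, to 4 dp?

ω' = (0.8325, -1.1092, -0.1317)

precession coupling ω×(Iω) = (0.0024, -0.0016, 0.0192)
angular accel α = (1.6267, 4.5400, 3.4160)
ω + α·dt = (0.8325, -1.1092, -0.1317)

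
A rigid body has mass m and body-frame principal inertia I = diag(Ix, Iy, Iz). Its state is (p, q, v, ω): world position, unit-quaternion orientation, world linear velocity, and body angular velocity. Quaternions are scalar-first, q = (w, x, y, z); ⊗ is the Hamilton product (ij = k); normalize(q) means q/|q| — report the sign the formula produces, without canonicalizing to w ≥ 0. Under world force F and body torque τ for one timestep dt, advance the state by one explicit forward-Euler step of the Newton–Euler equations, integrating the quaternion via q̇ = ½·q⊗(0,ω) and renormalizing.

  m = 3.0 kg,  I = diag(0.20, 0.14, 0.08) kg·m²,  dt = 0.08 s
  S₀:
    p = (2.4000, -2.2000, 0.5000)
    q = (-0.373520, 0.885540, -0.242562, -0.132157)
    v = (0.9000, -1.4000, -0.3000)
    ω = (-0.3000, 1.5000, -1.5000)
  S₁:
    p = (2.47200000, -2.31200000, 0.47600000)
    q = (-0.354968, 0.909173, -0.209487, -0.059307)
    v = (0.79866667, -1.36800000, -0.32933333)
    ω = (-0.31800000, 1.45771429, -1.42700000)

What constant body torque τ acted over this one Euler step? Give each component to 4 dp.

τ = (0.0900, -0.0200, 0.1000)

Δω = ω₁−ω₀ = (-0.01800000, -0.04228571, 0.07300000)
gyro term ω₀×Iω₀ = (0.1350, 0.0540, 0.0270)
applied torque τ = (0.0900, -0.0200, 0.1000)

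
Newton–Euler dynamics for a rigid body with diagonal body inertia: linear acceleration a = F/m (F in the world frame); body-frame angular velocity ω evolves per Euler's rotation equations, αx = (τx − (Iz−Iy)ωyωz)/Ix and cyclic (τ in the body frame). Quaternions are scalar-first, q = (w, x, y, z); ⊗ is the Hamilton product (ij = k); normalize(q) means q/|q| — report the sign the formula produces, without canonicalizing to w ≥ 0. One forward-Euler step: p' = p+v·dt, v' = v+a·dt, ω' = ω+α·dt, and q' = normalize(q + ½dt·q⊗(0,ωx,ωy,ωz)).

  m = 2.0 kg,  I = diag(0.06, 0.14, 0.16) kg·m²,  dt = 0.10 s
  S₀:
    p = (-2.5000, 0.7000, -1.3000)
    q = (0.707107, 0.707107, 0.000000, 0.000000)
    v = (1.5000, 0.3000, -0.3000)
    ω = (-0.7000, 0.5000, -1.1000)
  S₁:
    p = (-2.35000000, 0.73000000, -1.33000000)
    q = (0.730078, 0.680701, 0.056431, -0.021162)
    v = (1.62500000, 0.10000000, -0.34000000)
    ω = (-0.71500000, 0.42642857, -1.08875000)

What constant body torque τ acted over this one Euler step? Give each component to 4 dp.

Δω = ω₁−ω₀ = (-0.01500000, -0.07357143, 0.01125000)
ω₀×(Iω₀) = (-0.0110, -0.0770, -0.0280)
τ = I·(Δω/dt) + ω₀×(Iω₀) = (-0.0200, -0.1800, -0.0100)

τ = (-0.0200, -0.1800, -0.0100)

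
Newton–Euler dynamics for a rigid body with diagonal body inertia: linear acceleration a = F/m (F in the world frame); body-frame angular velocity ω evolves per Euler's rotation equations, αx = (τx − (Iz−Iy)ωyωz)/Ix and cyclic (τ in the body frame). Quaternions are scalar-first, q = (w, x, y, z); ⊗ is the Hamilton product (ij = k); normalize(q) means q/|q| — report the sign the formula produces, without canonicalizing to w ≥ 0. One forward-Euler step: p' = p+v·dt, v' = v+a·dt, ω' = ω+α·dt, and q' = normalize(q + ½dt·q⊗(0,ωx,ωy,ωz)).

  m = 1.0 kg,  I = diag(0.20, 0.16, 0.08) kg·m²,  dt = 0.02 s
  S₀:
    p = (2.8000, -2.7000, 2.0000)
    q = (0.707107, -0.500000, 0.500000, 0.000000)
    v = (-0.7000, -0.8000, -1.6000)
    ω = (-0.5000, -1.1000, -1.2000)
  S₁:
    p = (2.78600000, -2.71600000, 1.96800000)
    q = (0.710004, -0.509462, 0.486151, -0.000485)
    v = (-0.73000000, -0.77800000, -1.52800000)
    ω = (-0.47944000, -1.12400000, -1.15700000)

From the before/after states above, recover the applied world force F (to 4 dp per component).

Δv = v₁−v₀ = (-0.03000000, 0.02200000, 0.07200000)
F = m·Δv/dt = (-1.5000, 1.1000, 3.6000)

F = (-1.5000, 1.1000, 3.6000)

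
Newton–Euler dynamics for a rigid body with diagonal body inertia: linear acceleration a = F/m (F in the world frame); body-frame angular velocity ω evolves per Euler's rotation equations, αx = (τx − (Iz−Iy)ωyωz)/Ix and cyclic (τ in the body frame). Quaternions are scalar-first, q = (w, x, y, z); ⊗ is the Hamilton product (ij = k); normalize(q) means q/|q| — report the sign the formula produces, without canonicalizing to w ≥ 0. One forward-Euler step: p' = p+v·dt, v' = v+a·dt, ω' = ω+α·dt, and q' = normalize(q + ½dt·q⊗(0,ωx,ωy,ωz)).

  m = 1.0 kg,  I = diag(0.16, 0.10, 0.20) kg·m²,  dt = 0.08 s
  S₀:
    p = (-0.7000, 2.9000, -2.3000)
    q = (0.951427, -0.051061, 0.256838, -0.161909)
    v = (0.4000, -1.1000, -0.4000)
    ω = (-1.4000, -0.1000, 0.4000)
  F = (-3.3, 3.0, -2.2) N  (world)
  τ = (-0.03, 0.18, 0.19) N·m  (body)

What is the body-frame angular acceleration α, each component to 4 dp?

α = (-0.1625, 1.5760, 0.9920)

precession coupling ω×(Iω) = (-0.0040, 0.0224, -0.0084)
(τ − ω×Iω)/I = (-0.1625, 1.5760, 0.9920)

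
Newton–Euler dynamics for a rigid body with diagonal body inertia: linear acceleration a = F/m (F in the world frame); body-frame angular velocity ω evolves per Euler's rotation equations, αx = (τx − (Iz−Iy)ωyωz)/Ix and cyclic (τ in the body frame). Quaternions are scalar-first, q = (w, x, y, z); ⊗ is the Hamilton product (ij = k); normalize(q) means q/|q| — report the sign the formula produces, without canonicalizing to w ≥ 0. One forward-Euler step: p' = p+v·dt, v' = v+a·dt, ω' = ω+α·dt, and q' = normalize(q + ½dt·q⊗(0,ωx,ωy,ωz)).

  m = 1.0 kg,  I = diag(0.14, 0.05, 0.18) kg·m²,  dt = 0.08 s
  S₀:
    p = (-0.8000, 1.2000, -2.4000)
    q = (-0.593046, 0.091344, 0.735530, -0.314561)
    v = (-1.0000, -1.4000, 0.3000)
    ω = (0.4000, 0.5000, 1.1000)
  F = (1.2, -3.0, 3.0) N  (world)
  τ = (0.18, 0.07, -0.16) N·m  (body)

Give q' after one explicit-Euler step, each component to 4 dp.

q⊗(0,ω) = (-0.0582855, 0.7291451, -0.5228258, -0.9008906)
q' = normalize(q + ½dt·q⊗(0,ω)) = (-0.5946, 0.1204, 0.7137, -0.3501)

q' = (-0.5946, 0.1204, 0.7137, -0.3501)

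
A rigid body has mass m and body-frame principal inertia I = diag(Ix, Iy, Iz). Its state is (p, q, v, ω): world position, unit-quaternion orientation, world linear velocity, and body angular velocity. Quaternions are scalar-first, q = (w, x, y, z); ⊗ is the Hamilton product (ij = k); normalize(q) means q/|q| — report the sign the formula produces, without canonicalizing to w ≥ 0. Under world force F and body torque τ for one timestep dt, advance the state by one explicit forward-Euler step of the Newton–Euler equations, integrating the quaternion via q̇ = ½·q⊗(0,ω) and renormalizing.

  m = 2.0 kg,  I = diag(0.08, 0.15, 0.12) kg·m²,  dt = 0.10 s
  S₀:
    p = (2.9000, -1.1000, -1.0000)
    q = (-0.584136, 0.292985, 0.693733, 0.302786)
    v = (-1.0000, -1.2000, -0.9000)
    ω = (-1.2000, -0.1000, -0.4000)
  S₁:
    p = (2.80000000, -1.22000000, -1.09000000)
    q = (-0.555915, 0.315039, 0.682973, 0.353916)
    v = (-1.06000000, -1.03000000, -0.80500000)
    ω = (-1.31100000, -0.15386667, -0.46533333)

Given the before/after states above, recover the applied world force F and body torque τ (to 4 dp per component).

v₁ − v₀ = (-0.06000000, 0.17000000, 0.09500000)
m·(v₁−v₀)/dt = (-1.2000, 3.4000, 1.9000)
rate change Δω = (-0.11100000, -0.05386667, -0.06533333)
gyro term ω₀×Iω₀ = (-0.0012, -0.0192, 0.0084)
τ = I·(Δω/dt) + ω₀×(Iω₀) = (-0.0900, -0.1000, -0.0700)

F = (-1.2000, 3.4000, 1.9000)
τ = (-0.0900, -0.1000, -0.0700)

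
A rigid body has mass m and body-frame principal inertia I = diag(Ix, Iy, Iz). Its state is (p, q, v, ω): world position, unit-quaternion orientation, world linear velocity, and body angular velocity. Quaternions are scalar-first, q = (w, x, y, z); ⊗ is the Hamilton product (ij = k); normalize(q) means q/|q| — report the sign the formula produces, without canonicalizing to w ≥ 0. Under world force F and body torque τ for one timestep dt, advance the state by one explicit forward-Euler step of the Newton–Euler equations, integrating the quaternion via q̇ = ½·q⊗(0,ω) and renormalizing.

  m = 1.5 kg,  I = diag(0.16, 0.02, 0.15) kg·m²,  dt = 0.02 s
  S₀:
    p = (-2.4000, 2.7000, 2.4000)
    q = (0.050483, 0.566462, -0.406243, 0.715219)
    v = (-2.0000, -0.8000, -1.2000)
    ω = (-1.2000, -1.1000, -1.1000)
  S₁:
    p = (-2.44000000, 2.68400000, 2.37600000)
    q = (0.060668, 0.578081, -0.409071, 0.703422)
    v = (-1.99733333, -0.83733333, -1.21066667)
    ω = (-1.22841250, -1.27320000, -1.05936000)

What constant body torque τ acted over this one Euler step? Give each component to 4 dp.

τ = (-0.0700, -0.1600, 0.1200)

rate change Δω = (-0.02841250, -0.17320000, 0.04064000)
applied torque τ = (-0.0700, -0.1600, 0.1200)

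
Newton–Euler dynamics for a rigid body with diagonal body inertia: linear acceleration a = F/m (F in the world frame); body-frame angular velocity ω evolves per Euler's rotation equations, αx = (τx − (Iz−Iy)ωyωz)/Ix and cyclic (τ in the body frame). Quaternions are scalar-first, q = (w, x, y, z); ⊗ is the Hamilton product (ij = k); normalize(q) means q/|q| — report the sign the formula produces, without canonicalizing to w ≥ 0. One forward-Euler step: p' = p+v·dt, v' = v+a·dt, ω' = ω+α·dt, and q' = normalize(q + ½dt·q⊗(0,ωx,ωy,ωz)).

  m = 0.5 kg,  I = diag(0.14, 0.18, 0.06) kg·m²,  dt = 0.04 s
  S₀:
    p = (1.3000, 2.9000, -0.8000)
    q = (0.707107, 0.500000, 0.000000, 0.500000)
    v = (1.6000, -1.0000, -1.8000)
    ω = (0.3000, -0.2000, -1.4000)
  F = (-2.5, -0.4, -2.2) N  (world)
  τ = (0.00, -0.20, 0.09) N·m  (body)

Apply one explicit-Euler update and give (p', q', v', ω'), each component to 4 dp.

a = F/m = (-5.0000, -0.8000, -4.4000)
p + v·dt = (1.3640, 2.8600, -0.8720)
new velocity v' = (1.4000, -1.0320, -1.9760)
(τ − ω×Iω)/I = (0.2400, -0.9244, 1.5400)
ω' = ω + α·dt = (0.3096, -0.2370, -1.3384)
q⊗(0,ω) = (0.5500000, 0.3121321, 0.7085786, -1.0899498)
q' = normalize(q + ½dt·q⊗(0,ω)) = (0.7178, 0.5060, 0.0142, 0.4780)

p' = (1.3640, 2.8600, -0.8720)
q' = (0.7178, 0.5060, 0.0142, 0.4780)
v' = (1.4000, -1.0320, -1.9760)
ω' = (0.3096, -0.2370, -1.3384)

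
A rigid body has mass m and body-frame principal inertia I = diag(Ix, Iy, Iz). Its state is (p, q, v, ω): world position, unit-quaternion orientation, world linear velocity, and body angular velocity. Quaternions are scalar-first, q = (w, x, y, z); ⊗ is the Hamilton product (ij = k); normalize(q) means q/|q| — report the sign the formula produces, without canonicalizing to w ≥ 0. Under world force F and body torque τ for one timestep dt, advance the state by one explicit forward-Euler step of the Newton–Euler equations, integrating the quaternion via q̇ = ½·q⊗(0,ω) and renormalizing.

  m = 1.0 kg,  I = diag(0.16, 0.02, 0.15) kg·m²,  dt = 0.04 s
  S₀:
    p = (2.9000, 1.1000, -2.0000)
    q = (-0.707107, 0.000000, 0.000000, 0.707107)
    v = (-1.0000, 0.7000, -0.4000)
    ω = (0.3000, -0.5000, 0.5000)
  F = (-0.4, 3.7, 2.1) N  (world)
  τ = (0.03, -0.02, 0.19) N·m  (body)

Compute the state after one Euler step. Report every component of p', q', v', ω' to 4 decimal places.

p' = (2.8600, 1.1280, -2.0160)
q' = (-0.7141, 0.0028, 0.0113, 0.7000)
v' = (-1.0160, 0.8480, -0.3160)
ω' = (0.3156, -0.5430, 0.5451)

new position p' = (2.8600, 1.1280, -2.0160)
new velocity v' = (-1.0160, 0.8480, -0.3160)
precession coupling ω×(Iω) = (-0.0325, 0.0015, 0.0210)
(τ − ω×Iω)/I = (0.3906, -1.0750, 1.1267)
ω' = ω + α·dt = (0.3156, -0.5430, 0.5451)
Hamilton product q⊗(0,ω) = (-0.3535535, 0.1414214, 0.5656856, -0.3535535)
q + ½dt·q⊗(0,ω), renormalized = (-0.7141, 0.0028, 0.0113, 0.7000)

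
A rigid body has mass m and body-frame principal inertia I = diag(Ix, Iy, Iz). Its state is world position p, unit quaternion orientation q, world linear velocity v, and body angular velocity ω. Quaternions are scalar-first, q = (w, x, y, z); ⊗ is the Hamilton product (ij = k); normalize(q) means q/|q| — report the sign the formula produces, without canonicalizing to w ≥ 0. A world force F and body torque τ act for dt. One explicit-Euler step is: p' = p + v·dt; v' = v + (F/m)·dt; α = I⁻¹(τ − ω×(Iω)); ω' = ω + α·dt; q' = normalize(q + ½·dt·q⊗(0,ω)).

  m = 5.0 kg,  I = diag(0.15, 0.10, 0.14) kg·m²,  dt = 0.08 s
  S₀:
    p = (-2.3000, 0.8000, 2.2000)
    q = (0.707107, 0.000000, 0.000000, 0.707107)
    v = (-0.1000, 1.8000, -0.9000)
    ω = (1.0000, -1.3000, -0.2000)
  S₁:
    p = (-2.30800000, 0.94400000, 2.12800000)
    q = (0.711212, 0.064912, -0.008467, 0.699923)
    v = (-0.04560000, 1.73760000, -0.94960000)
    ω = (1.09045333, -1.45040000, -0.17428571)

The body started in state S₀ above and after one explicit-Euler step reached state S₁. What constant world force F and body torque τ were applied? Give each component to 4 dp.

ω₁ − ω₀ = (0.09045333, -0.15040000, 0.02571429)
ω₀×(Iω₀) = (0.0104, -0.0020, 0.0650)
I·α + gyro = (0.1800, -0.1900, 0.1100)
velocity change Δv = (0.05440000, -0.06240000, -0.04960000)
F = m·Δv/dt = (3.4000, -3.9000, -3.1000)

F = (3.4000, -3.9000, -3.1000)
τ = (0.1800, -0.1900, 0.1100)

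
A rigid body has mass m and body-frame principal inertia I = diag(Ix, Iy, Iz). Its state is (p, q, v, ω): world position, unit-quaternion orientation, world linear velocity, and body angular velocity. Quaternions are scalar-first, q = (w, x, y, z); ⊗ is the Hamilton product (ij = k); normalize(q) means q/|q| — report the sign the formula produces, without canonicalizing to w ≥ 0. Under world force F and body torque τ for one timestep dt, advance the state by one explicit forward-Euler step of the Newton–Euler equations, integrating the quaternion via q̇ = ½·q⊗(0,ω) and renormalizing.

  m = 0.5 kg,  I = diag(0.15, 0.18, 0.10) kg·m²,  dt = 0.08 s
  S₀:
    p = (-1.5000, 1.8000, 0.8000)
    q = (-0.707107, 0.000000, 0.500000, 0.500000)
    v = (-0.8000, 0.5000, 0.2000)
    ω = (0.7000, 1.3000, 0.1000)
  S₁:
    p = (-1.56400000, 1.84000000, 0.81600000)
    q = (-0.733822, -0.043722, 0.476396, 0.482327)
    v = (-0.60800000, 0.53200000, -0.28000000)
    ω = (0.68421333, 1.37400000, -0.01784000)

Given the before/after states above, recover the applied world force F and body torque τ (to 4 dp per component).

Δv = v₁−v₀ = (0.19200000, 0.03200000, -0.48000000)
m·(v₁−v₀)/dt = (1.2000, 0.2000, -3.0000)
Δω = ω₁−ω₀ = (-0.01578667, 0.07400000, -0.11784000)
τ = I·(Δω/dt) + ω₀×(Iω₀) = (-0.0400, 0.1700, -0.1200)

F = (1.2000, 0.2000, -3.0000)
τ = (-0.0400, 0.1700, -0.1200)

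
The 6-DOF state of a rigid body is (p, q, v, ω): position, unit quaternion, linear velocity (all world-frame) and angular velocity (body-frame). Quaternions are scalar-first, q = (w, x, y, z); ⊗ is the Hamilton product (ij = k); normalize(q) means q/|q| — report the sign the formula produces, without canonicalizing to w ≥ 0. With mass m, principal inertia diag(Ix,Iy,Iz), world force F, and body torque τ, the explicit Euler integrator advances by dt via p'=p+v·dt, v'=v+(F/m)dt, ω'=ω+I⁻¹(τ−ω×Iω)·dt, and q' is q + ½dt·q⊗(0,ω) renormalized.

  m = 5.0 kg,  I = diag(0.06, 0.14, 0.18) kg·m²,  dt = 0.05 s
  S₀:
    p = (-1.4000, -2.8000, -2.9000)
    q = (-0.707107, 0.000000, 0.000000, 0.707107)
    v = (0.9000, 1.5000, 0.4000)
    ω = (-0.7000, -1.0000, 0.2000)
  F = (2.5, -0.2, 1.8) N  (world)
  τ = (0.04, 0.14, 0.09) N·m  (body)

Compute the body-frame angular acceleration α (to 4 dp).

α = (0.8000, 0.8800, 0.1889)

ω×(Iω) gyroscopic = (-0.0080, 0.0168, 0.0560)
α = I⁻¹(τ − ω×Iω) = (0.8000, 0.8800, 0.1889)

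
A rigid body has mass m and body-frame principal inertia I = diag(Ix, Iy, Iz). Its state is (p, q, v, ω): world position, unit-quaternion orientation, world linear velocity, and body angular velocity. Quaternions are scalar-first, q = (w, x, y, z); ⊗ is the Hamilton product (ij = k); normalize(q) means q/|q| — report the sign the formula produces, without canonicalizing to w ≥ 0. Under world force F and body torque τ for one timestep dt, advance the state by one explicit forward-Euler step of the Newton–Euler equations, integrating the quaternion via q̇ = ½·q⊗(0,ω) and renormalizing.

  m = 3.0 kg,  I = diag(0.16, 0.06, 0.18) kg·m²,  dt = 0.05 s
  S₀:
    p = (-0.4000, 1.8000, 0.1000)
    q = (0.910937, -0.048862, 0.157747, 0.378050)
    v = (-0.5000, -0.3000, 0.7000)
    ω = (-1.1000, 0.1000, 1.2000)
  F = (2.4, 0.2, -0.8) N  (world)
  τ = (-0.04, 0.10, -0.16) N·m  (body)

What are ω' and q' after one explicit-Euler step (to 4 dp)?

gyro term ω×Iω = (0.0144, 0.0264, 0.0110)
(τ − ω×Iω)/I = (-0.3400, 1.2267, -0.9500)
ω' = ω + α·dt = (-1.1170, 0.1613, 1.1525)
q⊗(0,ω) = (-0.5231829, -0.8505393, -0.2661269, 1.2617599)
q' = normalize(q + ½dt·q⊗(0,ω)) = (0.8971, -0.0701, 0.1510, 0.4093)

ω' = (-1.1170, 0.1613, 1.1525)
q' = (0.8971, -0.0701, 0.1510, 0.4093)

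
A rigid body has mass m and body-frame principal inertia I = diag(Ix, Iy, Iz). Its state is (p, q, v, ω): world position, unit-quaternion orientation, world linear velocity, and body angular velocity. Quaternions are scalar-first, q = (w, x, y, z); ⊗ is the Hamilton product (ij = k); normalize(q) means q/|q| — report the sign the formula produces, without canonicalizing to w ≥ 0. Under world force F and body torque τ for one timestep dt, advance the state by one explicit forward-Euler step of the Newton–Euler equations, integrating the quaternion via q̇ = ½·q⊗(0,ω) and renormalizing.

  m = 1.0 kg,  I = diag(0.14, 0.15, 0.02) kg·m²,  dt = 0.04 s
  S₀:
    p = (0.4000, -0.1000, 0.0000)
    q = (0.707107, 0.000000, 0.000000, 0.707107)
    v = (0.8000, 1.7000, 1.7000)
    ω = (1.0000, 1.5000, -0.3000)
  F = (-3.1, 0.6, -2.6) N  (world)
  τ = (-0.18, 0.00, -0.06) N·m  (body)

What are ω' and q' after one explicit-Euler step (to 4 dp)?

ω' = (0.9319, 1.5096, -0.4500)
q' = (0.7109, -0.0071, 0.0353, 0.7024)

angular accel α = (-1.7036, 0.2400, -3.7500)
new body rate ω' = (0.9319, 1.5096, -0.4500)
Hamilton product q⊗(0,ω) = (0.2121321, -0.3535535, 1.7677675, -0.2121321)
q' = normalize(q + ½dt·q⊗(0,ω)) = (0.7109, -0.0071, 0.0353, 0.7024)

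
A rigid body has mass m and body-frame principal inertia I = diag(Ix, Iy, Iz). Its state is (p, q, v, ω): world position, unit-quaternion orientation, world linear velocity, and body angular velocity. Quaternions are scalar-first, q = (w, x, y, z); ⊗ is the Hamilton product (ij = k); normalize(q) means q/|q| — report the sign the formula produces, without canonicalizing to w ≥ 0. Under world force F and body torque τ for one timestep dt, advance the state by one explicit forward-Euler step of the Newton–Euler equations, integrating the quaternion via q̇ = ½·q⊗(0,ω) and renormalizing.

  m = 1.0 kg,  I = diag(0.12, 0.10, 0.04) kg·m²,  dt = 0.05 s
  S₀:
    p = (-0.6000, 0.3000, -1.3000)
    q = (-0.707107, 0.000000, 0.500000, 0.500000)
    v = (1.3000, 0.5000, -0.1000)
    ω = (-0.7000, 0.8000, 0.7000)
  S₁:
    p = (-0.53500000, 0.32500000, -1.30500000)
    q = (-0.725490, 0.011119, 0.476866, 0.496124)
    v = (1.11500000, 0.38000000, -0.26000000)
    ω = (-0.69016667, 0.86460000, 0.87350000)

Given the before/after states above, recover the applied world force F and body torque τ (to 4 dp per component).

Δω = ω₁−ω₀ = (0.00983333, 0.06460000, 0.17350000)
applied torque τ = (-0.0100, 0.0900, 0.1500)
v₁ − v₀ = (-0.18500000, -0.12000000, -0.16000000)
F = m·Δv/dt = (-3.7000, -2.4000, -3.2000)

F = (-3.7000, -2.4000, -3.2000)
τ = (-0.0100, 0.0900, 0.1500)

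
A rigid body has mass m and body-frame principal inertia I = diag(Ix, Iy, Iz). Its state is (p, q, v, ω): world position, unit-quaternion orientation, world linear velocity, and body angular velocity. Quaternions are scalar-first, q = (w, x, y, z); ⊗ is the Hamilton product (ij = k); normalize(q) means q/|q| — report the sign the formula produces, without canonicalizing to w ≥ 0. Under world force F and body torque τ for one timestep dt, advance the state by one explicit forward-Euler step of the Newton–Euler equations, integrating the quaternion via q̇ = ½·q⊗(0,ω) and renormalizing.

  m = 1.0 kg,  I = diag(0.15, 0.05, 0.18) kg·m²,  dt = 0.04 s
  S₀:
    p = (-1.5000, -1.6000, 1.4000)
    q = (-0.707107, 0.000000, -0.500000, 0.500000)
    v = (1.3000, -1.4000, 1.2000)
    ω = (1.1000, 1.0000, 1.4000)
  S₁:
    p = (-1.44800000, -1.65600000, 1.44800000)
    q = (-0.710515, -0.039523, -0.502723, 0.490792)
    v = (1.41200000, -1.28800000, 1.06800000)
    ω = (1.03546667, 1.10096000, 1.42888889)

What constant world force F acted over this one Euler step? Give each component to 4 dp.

F = (2.8000, 2.8000, -3.3000)

velocity change Δv = (0.11200000, 0.11200000, -0.13200000)
m·(v₁−v₀)/dt = (2.8000, 2.8000, -3.3000)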